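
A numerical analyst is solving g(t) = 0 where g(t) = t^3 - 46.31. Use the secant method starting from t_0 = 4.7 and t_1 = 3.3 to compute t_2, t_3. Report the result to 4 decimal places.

3.5139, 3.5978

g(4.7) = 57.513000, g(3.3) = -10.373000
t_2 = 3.300000 − (-10.373000)·(3.300000 − 4.700000) / (-10.373000 − 57.513000) = 3.300000 − (14.522200)/(-67.886000) = 3.513920
g(3.513920) = -2.921388
t_3 = 3.513920 − (-2.921388)·(3.513920 − 3.300000) / (-2.921388 − (-10.373000)) = 3.513920 − (-0.624944)/(7.451612) = 3.597787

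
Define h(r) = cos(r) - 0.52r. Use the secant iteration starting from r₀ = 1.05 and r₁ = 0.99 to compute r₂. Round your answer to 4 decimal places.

h(1.05) = -0.048429, h(0.99) = 0.033890
r₂ = 0.990000 − 0.033890·(0.990000 − 1.050000) / (0.033890 − (-0.048429)) = 0.990000 − (-0.002033)/(0.082319) = 1.014701

1.0147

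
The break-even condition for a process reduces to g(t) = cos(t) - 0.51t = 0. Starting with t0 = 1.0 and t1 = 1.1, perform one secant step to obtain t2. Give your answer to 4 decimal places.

g(1.0) = 0.030302, g(1.1) = -0.107404
t2 = 1.100000 − (-0.107404)·(1.100000 − 1.000000) / (-0.107404 − 0.030302) = 1.100000 − (-0.010740)/(-0.137706) = 1.022005

1.0220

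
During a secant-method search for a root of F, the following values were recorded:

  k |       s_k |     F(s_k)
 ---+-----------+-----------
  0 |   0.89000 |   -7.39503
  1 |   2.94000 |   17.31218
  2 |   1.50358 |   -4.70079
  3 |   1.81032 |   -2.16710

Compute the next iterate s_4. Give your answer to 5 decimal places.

2.07268

s_4 = 1.81032 − (-2.16710)·(1.81032 − 1.50358) / (-2.16710 − (-4.70079))
   = 1.81032 − (-0.6647363)/(2.5336900) = 2.0726790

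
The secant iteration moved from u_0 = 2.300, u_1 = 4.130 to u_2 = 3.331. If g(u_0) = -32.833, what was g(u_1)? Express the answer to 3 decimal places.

25.445

The secant line through (2.300, -32.833) and (4.130, g(u_1)) crosses zero at u_2 = 3.331.
So (2.300, -32.833), (4.130, g(u_1)), (3.331, 0) are collinear:
g(u_1) = -32.833 · (4.130 − 3.331) / (2.300 − 3.331) = -32.833 · (0.79900)/(-1.03100) = 25.44478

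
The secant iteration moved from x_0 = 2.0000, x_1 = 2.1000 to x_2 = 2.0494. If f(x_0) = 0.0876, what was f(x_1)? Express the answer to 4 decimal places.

-0.0897

The secant line through (2.0000, 0.0876) and (2.1000, f(x_1)) crosses zero at x_2 = 2.0494.
So (2.0000, 0.0876), (2.1000, f(x_1)), (2.0494, 0) are collinear:
f(x_1) = 0.0876 · (2.1000 − 2.0494) / (2.0000 − 2.0494) = 0.0876 · (0.050600)/(-0.049400) = -0.089728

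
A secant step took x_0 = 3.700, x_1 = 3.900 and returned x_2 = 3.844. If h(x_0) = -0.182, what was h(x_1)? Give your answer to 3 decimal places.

0.071

The secant line through (3.700, -0.182) and (3.900, h(x_1)) crosses zero at x_2 = 3.844.
So (3.700, -0.182), (3.900, h(x_1)), (3.844, 0) are collinear:
h(x_1) = -0.182 · (3.900 − 3.844) / (3.700 − 3.844) = -0.182 · (0.05600)/(-0.14400) = 0.07078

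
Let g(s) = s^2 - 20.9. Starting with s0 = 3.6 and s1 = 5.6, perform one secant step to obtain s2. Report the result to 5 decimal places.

g(3.6) = -7.9400000, g(5.6) = 10.4600000
s2 = 5.6000000 − 10.4600000·(5.6000000 − 3.6000000) / (10.4600000 − (-7.9400000)) = 5.6000000 − (20.9200000)/(18.4000000) = 4.4630435

4.46304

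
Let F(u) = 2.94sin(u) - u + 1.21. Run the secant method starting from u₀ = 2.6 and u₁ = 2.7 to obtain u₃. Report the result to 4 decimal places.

F(2.6) = 0.125574, F(2.7) = -0.233503
u₂ = 2.700000 − (-0.233503)·(2.700000 − 2.600000) / (-0.233503 − 0.125574) = 2.700000 − (-0.023350)/(-0.359077) = 2.634971
F(2.634971) = 0.001592
u₃ = 2.634971 − 0.001592·(2.634971 − 2.700000) / (0.001592 − (-0.233503)) = 2.634971 − (-0.000104)/(0.235096) = 2.635412

2.6354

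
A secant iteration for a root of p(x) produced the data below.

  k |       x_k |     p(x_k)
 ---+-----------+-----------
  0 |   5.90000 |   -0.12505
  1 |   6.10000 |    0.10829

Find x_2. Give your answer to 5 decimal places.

6.00718

x_2 = 6.10000 − 0.10829·(6.10000 − 5.90000) / (0.10829 − (-0.12505))
   = 6.10000 − (0.0216580)/(0.2333400) = 6.0071827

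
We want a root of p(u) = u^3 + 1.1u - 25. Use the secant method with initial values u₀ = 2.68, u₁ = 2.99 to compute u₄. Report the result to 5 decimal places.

p(2.68) = -2.8031680, p(2.99) = 5.0198990
u₂ = 2.9900000 − 5.0198990·(2.9900000 − 2.6800000) / (5.0198990 − (-2.8031680)) = 2.9900000 − (1.5561687)/(7.8230670) = 2.7910795
p(2.7910795) = -0.1869559
u₃ = 2.7910795 − (-0.1869559)·(2.7910795 − 2.9900000) / (-0.1869559 − 5.0198990) = 2.7910795 − (0.0371894)/(-5.2068549) = 2.7982218
p(2.7982218) = -0.0117515
u₄ = 2.7982218 − (-0.0117515)·(2.7982218 − 2.7910795) / (-0.0117515 − (-0.1869559)) = 2.7982218 − (-0.0000839)/(0.1752044) = 2.7987009

2.79870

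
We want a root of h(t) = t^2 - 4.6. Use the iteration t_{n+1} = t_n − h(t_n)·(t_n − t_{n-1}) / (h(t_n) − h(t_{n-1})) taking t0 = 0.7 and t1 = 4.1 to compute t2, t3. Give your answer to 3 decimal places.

1.556, 1.941

h(0.7) = -4.11000, h(4.1) = 12.21000
t2 = 4.10000 − 12.21000·(4.10000 − 0.70000) / (12.21000 − (-4.11000)) = 4.10000 − (41.51400)/(16.32000) = 1.55625
h(1.55625) = -2.17809
t3 = 1.55625 − (-2.17809)·(1.55625 − 4.10000) / (-2.17809 − 12.21000) = 1.55625 − (5.54051)/(-14.38809) = 1.94133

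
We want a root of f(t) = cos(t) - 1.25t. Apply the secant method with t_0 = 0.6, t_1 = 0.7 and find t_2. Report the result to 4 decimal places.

f(0.6) = 0.075336, f(0.7) = -0.110158
t_2 = 0.700000 − (-0.110158)·(0.700000 − 0.600000) / (-0.110158 − 0.075336) = 0.700000 − (-0.011016)/(-0.185493) = 0.640614

0.6406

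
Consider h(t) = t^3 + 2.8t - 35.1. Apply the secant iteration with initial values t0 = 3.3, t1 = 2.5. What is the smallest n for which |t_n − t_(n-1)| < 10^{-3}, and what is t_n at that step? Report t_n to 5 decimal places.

n = 5, t_n = 2.98990

h(3.3) = 10.0770000, h(2.5) = -12.4750000
t2 = 2.5000000 − (-12.4750000)·(-0.8000000)/(-22.5520000) = 2.9425328;  |Δ| = 0.4425328
h(2.9425328) = -1.3829897
t3 = 2.9425328 − (-1.3829897)·(0.4425328)/(11.0920103) = 2.9977093;  |Δ| = 0.0551765
h(2.9977093) = 0.2317847
t4 = 2.9977093 − 0.2317847·(0.0551765)/(1.6147744) = 2.9897893;  |Δ| = 0.0079200
h(2.9897893) = -0.0033423
t5 = 2.9897893 − (-0.0033423)·(-0.0079200)/(-0.2351270) = 2.9899019;  |Δ| = 0.0001126
|t5 − t4| = 0.0001126 < 10^{-3}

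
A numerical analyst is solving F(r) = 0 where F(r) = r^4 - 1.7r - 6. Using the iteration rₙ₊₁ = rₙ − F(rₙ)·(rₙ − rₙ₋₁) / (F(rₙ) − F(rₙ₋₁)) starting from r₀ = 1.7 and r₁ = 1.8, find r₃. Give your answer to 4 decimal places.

F(1.7) = -0.537900, F(1.8) = 1.437600
r₂ = 1.800000 − 1.437600·(1.800000 − 1.700000) / (1.437600 − (-0.537900)) = 1.800000 − (0.143760)/(1.975500) = 1.727229
F(1.727229) = -0.036099
r₃ = 1.727229 − (-0.036099)·(1.727229 − 1.800000) / (-0.036099 − 1.437600) = 1.727229 − (0.002627)/(-1.473699) = 1.729011

1.7290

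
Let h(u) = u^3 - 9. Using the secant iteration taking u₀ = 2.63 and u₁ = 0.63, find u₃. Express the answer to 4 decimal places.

h(2.63) = 9.191447, h(0.63) = -8.749953
u₂ = 0.630000 − (-8.749953)·(0.630000 − 2.630000) / (-8.749953 − 9.191447) = 0.630000 − (17.499906)/(-17.941400) = 1.605392
h(1.605392) = -4.862446
u₃ = 1.605392 − (-4.862446)·(1.605392 − 0.630000) / (-4.862446 − (-8.749953)) = 1.605392 − (-4.742793)/(3.887507) = 2.825401

2.8254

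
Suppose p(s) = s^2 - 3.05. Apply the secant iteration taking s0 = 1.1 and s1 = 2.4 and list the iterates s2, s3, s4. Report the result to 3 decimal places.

p(1.1) = -1.84000, p(2.4) = 2.71000
s2 = 2.40000 − 2.71000·(2.40000 − 1.10000) / (2.71000 − (-1.84000)) = 2.40000 − (3.52300)/(4.55000) = 1.62571
p(1.62571) = -0.40705
s3 = 1.62571 − (-0.40705)·(1.62571 − 2.40000) / (-0.40705 − 2.71000) = 1.62571 − (0.31518)/(-3.11705) = 1.72683
p(1.72683) = -0.06807
s4 = 1.72683 − (-0.06807)·(1.72683 − 1.62571) / (-0.06807 − (-0.40705)) = 1.72683 − (-0.00688)/(0.33899) = 1.74713

1.626, 1.727, 1.747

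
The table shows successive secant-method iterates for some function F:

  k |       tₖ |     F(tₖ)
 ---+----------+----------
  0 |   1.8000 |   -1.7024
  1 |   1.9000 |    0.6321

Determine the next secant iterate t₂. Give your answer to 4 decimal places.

1.8729

t₂ = 1.9000 − 0.6321·(1.9000 − 1.8000) / (0.6321 − (-1.7024))
   = 1.9000 − (0.063210)/(2.334500) = 1.872924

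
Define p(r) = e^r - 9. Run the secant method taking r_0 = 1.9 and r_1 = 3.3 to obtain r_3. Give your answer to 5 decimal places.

p(1.9) = -2.3141056, p(3.3) = 18.1126389
r_2 = 3.3000000 − 18.1126389·(3.3000000 − 1.9000000) / (18.1126389 − (-2.3141056)) = 3.3000000 − (25.3576945)/(20.4267445) = 2.0586032
p(2.0586032) = -1.1649815
r_3 = 2.0586032 − (-1.1649815)·(2.0586032 − 3.3000000) / (-1.1649815 − 18.1126389) = 2.0586032 − (1.4462043)/(-19.2776204) = 2.1336231

2.13362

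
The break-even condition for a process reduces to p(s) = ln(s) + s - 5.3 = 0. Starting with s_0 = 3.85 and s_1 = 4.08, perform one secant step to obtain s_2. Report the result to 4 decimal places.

3.9314

p(3.85) = -0.101927, p(4.08) = 0.186097
s_2 = 4.080000 − 0.186097·(4.080000 − 3.850000) / (0.186097 − (-0.101927)) = 4.080000 − (0.042802)/(0.288024) = 3.931393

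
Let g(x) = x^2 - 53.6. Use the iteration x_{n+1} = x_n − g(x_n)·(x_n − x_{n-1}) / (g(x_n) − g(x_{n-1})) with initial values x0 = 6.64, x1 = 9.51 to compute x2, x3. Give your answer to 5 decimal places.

7.22888, 7.30913

g(6.64) = -9.5104000, g(9.51) = 36.8401000
x2 = 9.5100000 − 36.8401000·(9.5100000 − 6.6400000) / (36.8401000 − (-9.5104000)) = 9.5100000 − (105.7310870)/(46.3505000) = 7.2288793
g(7.2288793) = -1.3433047
x3 = 7.2288793 − (-1.3433047)·(7.2288793 − 9.5100000) / (-1.3433047 − 36.8401000) = 7.2288793 − (3.0642402)/(-38.1834047) = 7.3091298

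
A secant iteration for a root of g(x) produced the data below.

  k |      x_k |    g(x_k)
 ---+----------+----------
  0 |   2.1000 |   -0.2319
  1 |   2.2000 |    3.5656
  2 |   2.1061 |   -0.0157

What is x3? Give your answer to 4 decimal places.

2.1065

x3 = 2.1061 − (-0.0157)·(2.1061 − 2.2000) / (-0.0157 − 3.5656)
   = 2.1061 − (0.001474)/(-3.581300) = 2.106512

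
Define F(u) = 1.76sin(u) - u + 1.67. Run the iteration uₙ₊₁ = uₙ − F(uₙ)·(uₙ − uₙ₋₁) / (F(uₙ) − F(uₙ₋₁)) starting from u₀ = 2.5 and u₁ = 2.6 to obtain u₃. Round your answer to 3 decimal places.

2.591

F(2.5) = 0.22331, F(2.6) = -0.02272
u₂ = 2.60000 − (-0.02272)·(2.60000 − 2.50000) / (-0.02272 − 0.22331) = 2.60000 − (-0.00227)/(-0.24603) = 2.59077
F(2.59077) = 0.00040
u₃ = 2.59077 − 0.00040·(2.59077 − 2.60000) / (0.00040 − (-0.02272)) = 2.59077 − (0.00000)/(0.02312) = 2.59093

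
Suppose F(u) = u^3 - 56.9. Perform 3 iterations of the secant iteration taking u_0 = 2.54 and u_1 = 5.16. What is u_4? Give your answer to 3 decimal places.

3.862

F(2.54) = -40.51294, F(5.16) = 80.48810
u_2 = 5.16000 − 80.48810·(5.16000 − 2.54000) / (80.48810 − (-40.51294)) = 5.16000 − (210.87881)/(121.00103) = 3.41721
F(3.41721) = -16.99596
u_3 = 3.41721 − (-16.99596)·(3.41721 − 5.16000) / (-16.99596 − 80.48810) = 3.41721 − (29.62031)/(-97.48406) = 3.72106
F(3.72106) = -5.37703
u_4 = 3.72106 − (-5.37703)·(3.72106 − 3.41721) / (-5.37703 − (-16.99596)) = 3.72106 − (-1.63380)/(11.61894) = 3.86168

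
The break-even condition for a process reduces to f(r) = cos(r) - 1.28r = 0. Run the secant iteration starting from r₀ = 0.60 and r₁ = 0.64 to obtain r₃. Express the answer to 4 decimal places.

f(0.60) = 0.057336, f(0.64) = -0.017104
r₂ = 0.640000 − (-0.017104)·(0.640000 − 0.600000) / (-0.017104 − 0.057336) = 0.640000 − (-0.000684)/(-0.074440) = 0.630809
f(0.630809) = 0.000115
r₃ = 0.630809 − 0.000115·(0.630809 − 0.640000) / (0.000115 − (-0.017104)) = 0.630809 − (-0.000001)/(0.017219) = 0.630870

0.6309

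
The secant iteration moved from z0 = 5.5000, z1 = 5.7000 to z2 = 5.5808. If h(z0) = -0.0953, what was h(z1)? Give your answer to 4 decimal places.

The secant line through (5.5000, -0.0953) and (5.7000, h(z1)) crosses zero at z2 = 5.5808.
So (5.5000, -0.0953), (5.7000, h(z1)), (5.5808, 0) are collinear:
h(z1) = -0.0953 · (5.7000 − 5.5808) / (5.5000 − 5.5808) = -0.0953 · (0.119200)/(-0.080800) = 0.140591

0.1406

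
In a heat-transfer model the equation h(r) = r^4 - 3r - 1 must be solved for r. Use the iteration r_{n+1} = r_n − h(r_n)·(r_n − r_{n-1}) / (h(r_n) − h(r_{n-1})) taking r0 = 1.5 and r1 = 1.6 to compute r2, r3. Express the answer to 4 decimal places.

1.5367, 1.5394

h(1.5) = -0.437500, h(1.6) = 0.753600
r2 = 1.600000 − 0.753600·(1.600000 − 1.500000) / (0.753600 − (-0.437500)) = 1.600000 − (0.075360)/(1.191100) = 1.536731
h(1.536731) = -0.033314
r3 = 1.536731 − (-0.033314)·(1.536731 − 1.600000) / (-0.033314 − 0.753600) = 1.536731 − (0.002108)/(-0.786914) = 1.539409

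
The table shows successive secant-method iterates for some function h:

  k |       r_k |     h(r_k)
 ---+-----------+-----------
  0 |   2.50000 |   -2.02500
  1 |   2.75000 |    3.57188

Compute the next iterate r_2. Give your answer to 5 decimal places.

r_2 = 2.75000 − 3.57188·(2.75000 − 2.50000) / (3.57188 − (-2.02500))
   = 2.75000 − (0.8929700)/(5.5968800) = 2.5904522

2.59045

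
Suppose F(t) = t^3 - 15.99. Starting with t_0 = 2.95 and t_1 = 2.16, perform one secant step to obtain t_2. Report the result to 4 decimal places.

2.4595

F(2.95) = 9.682375, F(2.16) = -5.912304
t_2 = 2.160000 − (-5.912304)·(2.160000 − 2.950000) / (-5.912304 − 9.682375) = 2.160000 − (4.670720)/(-15.594679) = 2.459507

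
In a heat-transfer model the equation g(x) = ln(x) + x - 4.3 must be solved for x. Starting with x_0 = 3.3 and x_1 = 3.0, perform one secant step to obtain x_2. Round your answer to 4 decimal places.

3.1528

g(3.3) = 0.193922, g(3.0) = -0.201388
x_2 = 3.000000 − (-0.201388)·(3.000000 − 3.300000) / (-0.201388 − 0.193922) = 3.000000 − (0.060416)/(-0.395310) = 3.152833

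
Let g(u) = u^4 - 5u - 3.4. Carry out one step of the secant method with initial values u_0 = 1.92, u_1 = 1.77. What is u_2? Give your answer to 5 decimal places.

1.89076

g(1.92) = 0.5895450, g(1.77) = -2.4349376
u_2 = 1.7700000 − (-2.4349376)·(1.7700000 − 1.9200000) / (-2.4349376 − 0.5895450) = 1.7700000 − (0.3652406)/(-3.0244825) = 1.8907614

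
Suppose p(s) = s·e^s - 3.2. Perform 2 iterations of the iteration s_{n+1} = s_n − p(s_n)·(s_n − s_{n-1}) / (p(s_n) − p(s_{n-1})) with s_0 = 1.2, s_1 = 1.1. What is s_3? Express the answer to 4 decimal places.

p(1.2) = 0.784140, p(1.1) = 0.104583
s_2 = 1.100000 − 0.104583·(1.100000 − 1.200000) / (0.104583 − 0.784140) = 1.100000 − (-0.010458)/(-0.679558) = 1.084610
p(1.084610) = 0.008588
s_3 = 1.084610 − 0.008588·(1.084610 − 1.100000) / (0.008588 − 0.104583) = 1.084610 − (-0.000132)/(-0.095995) = 1.083233

1.0832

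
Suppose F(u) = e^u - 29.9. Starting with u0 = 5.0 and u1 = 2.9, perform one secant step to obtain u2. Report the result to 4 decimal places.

3.0891

F(5.0) = 118.513159, F(2.9) = -11.725855
u2 = 2.900000 − (-11.725855)·(2.900000 − 5.000000) / (-11.725855 − 118.513159) = 2.900000 − (24.624295)/(-130.239014) = 3.089070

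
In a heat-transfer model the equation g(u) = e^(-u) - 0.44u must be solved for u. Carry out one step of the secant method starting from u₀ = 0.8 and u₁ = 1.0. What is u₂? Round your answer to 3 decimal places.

0.915

g(0.8) = 0.09733, g(1.0) = -0.07212
u₂ = 1.00000 − (-0.07212)·(1.00000 − 0.80000) / (-0.07212 − 0.09733) = 1.00000 − (-0.01442)/(-0.16945) = 0.91488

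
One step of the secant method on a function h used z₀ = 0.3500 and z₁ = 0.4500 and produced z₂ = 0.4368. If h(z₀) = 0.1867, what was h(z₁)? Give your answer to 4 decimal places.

The secant line through (0.3500, 0.1867) and (0.4500, h(z₁)) crosses zero at z₂ = 0.4368.
So (0.3500, 0.1867), (0.4500, h(z₁)), (0.4368, 0) are collinear:
h(z₁) = 0.1867 · (0.4500 − 0.4368) / (0.3500 − 0.4368) = 0.1867 · (0.013200)/(-0.086800) = -0.028392

-0.0284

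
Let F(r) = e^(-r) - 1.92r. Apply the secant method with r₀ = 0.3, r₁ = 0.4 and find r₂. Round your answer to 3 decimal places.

F(0.3) = 0.16482, F(0.4) = -0.09768
r₂ = 0.40000 − (-0.09768)·(0.40000 − 0.30000) / (-0.09768 − 0.16482) = 0.40000 − (-0.00977)/(-0.26250) = 0.36279

0.363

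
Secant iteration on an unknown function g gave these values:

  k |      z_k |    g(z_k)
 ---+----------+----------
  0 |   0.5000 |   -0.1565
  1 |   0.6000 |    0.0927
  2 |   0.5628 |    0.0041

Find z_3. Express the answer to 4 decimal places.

z_3 = 0.5628 − 0.0041·(0.5628 − 0.6000) / (0.0041 − 0.0927)
   = 0.5628 − (-0.000153)/(-0.088600) = 0.561079

0.5611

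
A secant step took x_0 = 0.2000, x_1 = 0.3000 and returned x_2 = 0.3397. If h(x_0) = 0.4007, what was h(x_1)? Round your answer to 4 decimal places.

0.1139

The secant line through (0.2000, 0.4007) and (0.3000, h(x_1)) crosses zero at x_2 = 0.3397.
So (0.2000, 0.4007), (0.3000, h(x_1)), (0.3397, 0) are collinear:
h(x_1) = 0.4007 · (0.3000 − 0.3397) / (0.2000 − 0.3397) = 0.4007 · (-0.039700)/(-0.139700) = 0.113871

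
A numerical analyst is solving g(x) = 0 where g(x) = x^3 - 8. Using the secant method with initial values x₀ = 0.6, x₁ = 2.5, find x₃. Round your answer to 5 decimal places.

1.89400

g(0.6) = -7.7840000, g(2.5) = 7.6250000
x₂ = 2.5000000 − 7.6250000·(2.5000000 − 0.6000000) / (7.6250000 − (-7.7840000)) = 2.5000000 − (14.4875000)/(15.4090000) = 1.5598027
g(1.5598027) = -4.2050242
x₃ = 1.5598027 − (-4.2050242)·(1.5598027 − 2.5000000) / (-4.2050242 − 7.6250000) = 1.5598027 − (3.9535523)/(-11.8300242) = 1.8939992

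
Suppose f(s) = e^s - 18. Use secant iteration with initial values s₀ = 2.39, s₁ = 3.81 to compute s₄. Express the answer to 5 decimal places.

f(2.39) = -7.0865061, f(3.81) = 27.1504389
s₂ = 3.8100000 − 27.1504389·(3.8100000 − 2.3900000) / (27.1504389 − (-7.0865061)) = 3.8100000 − (38.5536232)/(34.2369449) = 2.6839175
f(2.6839175) = -3.3576570
s₃ = 2.6839175 − (-3.3576570)·(2.6839175 − 3.8100000) / (-3.3576570 − 27.1504389) = 2.6839175 − (3.7809986)/(-30.5080958) = 2.8078518
f(2.8078518) = -1.4257247
s₄ = 2.8078518 − (-1.4257247)·(2.8078518 − 2.6839175) / (-1.4257247 − (-3.3576570)) = 2.8078518 − (-0.1766962)/(1.9319322) = 2.8993127

2.89931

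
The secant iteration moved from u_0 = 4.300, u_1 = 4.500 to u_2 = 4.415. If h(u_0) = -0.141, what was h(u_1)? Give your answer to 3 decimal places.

0.104

The secant line through (4.300, -0.141) and (4.500, h(u_1)) crosses zero at u_2 = 4.415.
So (4.300, -0.141), (4.500, h(u_1)), (4.415, 0) are collinear:
h(u_1) = -0.141 · (4.500 − 4.415) / (4.300 − 4.415) = -0.141 · (0.08500)/(-0.11500) = 0.10422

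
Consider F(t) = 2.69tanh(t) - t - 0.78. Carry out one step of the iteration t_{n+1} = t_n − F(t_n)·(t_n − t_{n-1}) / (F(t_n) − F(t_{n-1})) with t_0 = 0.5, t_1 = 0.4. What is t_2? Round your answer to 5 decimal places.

0.53049

F(0.5) = -0.0369048, F(0.4) = -0.1579373
t_2 = 0.4000000 − (-0.1579373)·(0.4000000 − 0.5000000) / (-0.1579373 − (-0.0369048)) = 0.4000000 − (0.0157937)/(-0.1210324) = 0.5304917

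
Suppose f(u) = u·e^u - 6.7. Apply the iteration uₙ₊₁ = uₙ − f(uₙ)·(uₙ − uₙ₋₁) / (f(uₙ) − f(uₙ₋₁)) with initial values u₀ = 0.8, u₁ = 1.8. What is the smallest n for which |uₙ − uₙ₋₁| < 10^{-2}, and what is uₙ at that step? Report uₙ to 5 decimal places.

f(0.8) = -4.9195673, f(1.8) = 4.1893654
u₂ = 1.8000000 − 4.1893654·(1.0000000)/(9.1089327) = 1.3400816;  |Δ| = 0.4599184
f(1.3400816) = -1.5817521
u₃ = 1.3400816 − (-1.5817521)·(-0.4599184)/(-5.7711176) = 1.4661364;  |Δ| = 0.1260548
f(1.4661364) = -0.3480171
u₄ = 1.4661364 − (-0.3480171)·(0.1260548)/(1.2337351) = 1.5016944;  |Δ| = 0.0355580
f(1.5016944) = 0.0415411
u₅ = 1.5016944 − 0.0415411·(0.0355580)/(0.3895581) = 1.4979027;  |Δ| = 0.0037918
|u₅ − u₄| = 0.0037918 < 10^{-2}

n = 5, uₙ = 1.49790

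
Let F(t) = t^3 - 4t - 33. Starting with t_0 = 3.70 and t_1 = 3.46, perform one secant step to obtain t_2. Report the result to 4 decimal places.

3.6172

F(3.70) = 2.853000, F(3.46) = -5.418264
t_2 = 3.460000 − (-5.418264)·(3.460000 − 3.700000) / (-5.418264 − 2.853000) = 3.460000 − (1.300383)/(-8.271264) = 3.617217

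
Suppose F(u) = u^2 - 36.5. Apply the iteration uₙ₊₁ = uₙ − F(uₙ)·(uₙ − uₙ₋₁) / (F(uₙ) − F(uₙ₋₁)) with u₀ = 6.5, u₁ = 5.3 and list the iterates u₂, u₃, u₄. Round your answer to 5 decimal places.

F(6.5) = 5.7500000, F(5.3) = -8.4100000
u₂ = 5.3000000 − (-8.4100000)·(5.3000000 − 6.5000000) / (-8.4100000 − 5.7500000) = 5.3000000 − (10.0920000)/(-14.1600000) = 6.0127119
F(6.0127119) = -0.3472960
u₃ = 6.0127119 − (-0.3472960)·(6.0127119 − 5.3000000) / (-0.3472960 − (-8.4100000)) = 6.0127119 − (-0.2475220)/(8.0627040) = 6.0434115
F(6.0434115) = 0.0228225
u₄ = 6.0434115 − 0.0228225·(6.0434115 − 6.0127119) / (0.0228225 − (-0.3472960)) = 6.0434115 − (0.0007006)/(0.3701185) = 6.0415185

6.01271, 6.04341, 6.04152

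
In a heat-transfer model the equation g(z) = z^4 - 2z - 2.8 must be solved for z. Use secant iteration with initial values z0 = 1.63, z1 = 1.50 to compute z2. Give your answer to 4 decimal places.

1.5552

g(1.63) = 0.999118, g(1.50) = -0.737500
z2 = 1.500000 − (-0.737500)·(1.500000 − 1.630000) / (-0.737500 − 0.999118) = 1.500000 − (0.095875)/(-1.736618) = 1.555208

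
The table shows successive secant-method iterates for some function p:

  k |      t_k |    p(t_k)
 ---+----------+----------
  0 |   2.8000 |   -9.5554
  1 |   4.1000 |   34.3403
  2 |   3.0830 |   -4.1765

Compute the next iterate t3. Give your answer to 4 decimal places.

3.1933

t3 = 3.0830 − (-4.1765)·(3.0830 − 4.1000) / (-4.1765 − 34.3403)
   = 3.0830 − (4.247500)/(-38.516800) = 3.193277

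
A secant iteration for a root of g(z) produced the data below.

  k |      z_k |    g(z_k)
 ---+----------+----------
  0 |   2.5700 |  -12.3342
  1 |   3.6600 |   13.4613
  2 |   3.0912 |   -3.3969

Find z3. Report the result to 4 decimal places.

z3 = 3.0912 − (-3.3969)·(3.0912 − 3.6600) / (-3.3969 − 13.4613)
   = 3.0912 − (1.932157)/(-16.858200) = 3.205812

3.2058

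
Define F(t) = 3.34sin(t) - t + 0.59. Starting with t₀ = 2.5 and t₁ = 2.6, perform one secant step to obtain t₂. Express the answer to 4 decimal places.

F(2.5) = 0.088897, F(2.6) = -0.288225
t₂ = 2.600000 − (-0.288225)·(2.600000 − 2.500000) / (-0.288225 − 0.088897) = 2.600000 − (-0.028823)/(-0.377122) = 2.523572

2.5236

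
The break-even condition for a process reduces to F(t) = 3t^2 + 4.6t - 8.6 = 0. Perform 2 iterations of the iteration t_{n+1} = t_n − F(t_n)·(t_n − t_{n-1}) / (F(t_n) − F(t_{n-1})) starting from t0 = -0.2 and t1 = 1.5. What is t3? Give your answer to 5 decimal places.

F(-0.2) = -9.4000000, F(1.5) = 5.0500000
t2 = 1.5000000 − 5.0500000·(1.5000000 − (-0.2000000)) / (5.0500000 − (-9.4000000)) = 1.5000000 − (8.5850000)/(14.4500000) = 0.9058824
F(0.9058824) = -1.9710727
t3 = 0.9058824 − (-1.9710727)·(0.9058824 − 1.5000000) / (-1.9710727 − 5.0500000) = 0.9058824 − (1.1710491)/(-7.0210727) = 1.0726730

1.07267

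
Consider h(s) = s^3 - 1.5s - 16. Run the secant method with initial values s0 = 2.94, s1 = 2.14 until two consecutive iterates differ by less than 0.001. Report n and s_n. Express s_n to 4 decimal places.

h(2.94) = 5.002184, h(2.14) = -9.409656
s2 = 2.140000 − (-9.409656)·(-0.800000)/(-14.411840) = 2.662329;  |Δ| = 0.522329
h(2.662329) = -1.122913
s3 = 2.662329 − (-1.122913)·(0.522329)/(8.286743) = 2.733109;  |Δ| = 0.070779
h(2.733109) = 0.316336
s4 = 2.733109 − 0.316336·(0.070779)/(1.439250) = 2.717552;  |Δ| = 0.015557
h(2.717552) = -0.006970
s5 = 2.717552 − (-0.006970)·(-0.015557)/(-0.323306) = 2.717887;  |Δ| = 0.000335
|s5 − s4| = 0.000335 < 0.001

n = 5, s_n = 2.7179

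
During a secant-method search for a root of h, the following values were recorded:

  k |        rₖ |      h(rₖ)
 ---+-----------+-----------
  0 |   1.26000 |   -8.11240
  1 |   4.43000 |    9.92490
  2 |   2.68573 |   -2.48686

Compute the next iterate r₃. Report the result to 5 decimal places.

3.03522

r₃ = 2.68573 − (-2.48686)·(2.68573 − 4.43000) / (-2.48686 − 9.92490)
   = 2.68573 − (4.3377553)/(-12.4117600) = 3.0352175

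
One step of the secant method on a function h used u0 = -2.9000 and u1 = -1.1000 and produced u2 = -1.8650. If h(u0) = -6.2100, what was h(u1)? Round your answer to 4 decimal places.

The secant line through (-2.9000, -6.2100) and (-1.1000, h(u1)) crosses zero at u2 = -1.8650.
So (-2.9000, -6.2100), (-1.1000, h(u1)), (-1.8650, 0) are collinear:
h(u1) = -6.2100 · (-1.1000 − (-1.8650)) / (-2.9000 − (-1.8650)) = -6.2100 · (0.765000)/(-1.035000) = 4.590000

4.5900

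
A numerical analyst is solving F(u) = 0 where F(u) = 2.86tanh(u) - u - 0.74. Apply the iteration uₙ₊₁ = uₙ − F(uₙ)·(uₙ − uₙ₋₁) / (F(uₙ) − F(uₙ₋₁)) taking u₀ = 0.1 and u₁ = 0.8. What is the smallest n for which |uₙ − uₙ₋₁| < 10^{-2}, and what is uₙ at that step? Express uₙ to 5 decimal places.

F(0.1) = -0.5549495, F(0.8) = 0.3591452
u₂ = 0.8000000 − 0.3591452·(0.7000000)/(0.9140947) = 0.5249720;  |Δ| = 0.2750280
F(0.5249720) = 0.1121989
u₃ = 0.5249720 − 0.1121989·(-0.2750280)/(-0.2469462) = 0.4000143;  |Δ| = 0.1249578
F(0.4000143) = -0.0533253
u₄ = 0.4000143 − (-0.0533253)·(-0.1249578)/(-0.1655243) = 0.4402707;  |Δ| = 0.0402564
F(0.4402707) = 0.0033940
u₅ = 0.4402707 − 0.0033940·(0.0402564)/(0.0567194) = 0.4378618;  |Δ| = 0.0024089
|u₅ − u₄| = 0.0024089 < 10^{-2}

n = 5, uₙ = 0.43786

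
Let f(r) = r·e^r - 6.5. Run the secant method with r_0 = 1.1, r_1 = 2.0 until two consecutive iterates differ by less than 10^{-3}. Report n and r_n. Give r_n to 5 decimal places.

f(1.1) = -3.1954174, f(2.0) = 8.2781122
r_2 = 2.0000000 − 8.2781122·(0.9000000)/(11.4735296) = 1.3506531;  |Δ| = 0.6493469
f(1.3506531) = -1.2865526
r_3 = 1.3506531 − (-1.2865526)·(-0.6493469)/(-9.5646647) = 1.4379974;  |Δ| = 0.0873443
f(1.4379974) = -0.4427928
r_4 = 1.4379974 − (-0.4427928)·(0.0873443)/(0.8437597) = 1.4838344;  |Δ| = 0.0458370
f(1.4838344) = 0.0434461
r_5 = 1.4838344 − 0.0434461·(0.0458370)/(0.4862390) = 1.4797388;  |Δ| = 0.0040956
f(1.4797388) = -0.0012855
r_6 = 1.4797388 − (-0.0012855)·(-0.0040956)/(-0.0447316) = 1.4798565;  |Δ| = 0.0001177
|r_6 − r_5| = 0.0001177 < 10^{-3}

n = 6, r_n = 1.47986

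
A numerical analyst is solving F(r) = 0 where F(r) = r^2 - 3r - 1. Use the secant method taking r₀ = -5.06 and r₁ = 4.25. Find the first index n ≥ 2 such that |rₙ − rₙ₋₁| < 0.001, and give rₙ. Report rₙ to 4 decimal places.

F(-5.06) = 39.783600, F(4.25) = 4.312500
r₂ = 4.250000 − 4.312500·(9.310000)/(-35.471100) = 5.381890;  |Δ| = 1.131890
F(5.381890) = 11.819068
r₃ = 5.381890 − 11.819068·(1.131890)/(7.506568) = 3.599733;  |Δ| = 1.782157
F(3.599733) = 1.158878
r₄ = 3.599733 − 1.158878·(-1.782157)/(-10.660190) = 3.405993;  |Δ| = 0.193740
F(3.405993) = 0.382810
r₅ = 3.405993 − 0.382810·(-0.193740)/(-0.776068) = 3.310427;  |Δ| = 0.095566
F(3.310427) = 0.027648
r₆ = 3.310427 − 0.027648·(-0.095566)/(-0.355162) = 3.302988;  |Δ| = 0.007439
F(3.302988) = 0.000766
r₇ = 3.302988 − 0.000766·(-0.007439)/(-0.026881) = 3.302776;  |Δ| = 0.000212
|r₇ − r₆| = 0.000212 < 0.001

n = 7, rₙ = 3.3028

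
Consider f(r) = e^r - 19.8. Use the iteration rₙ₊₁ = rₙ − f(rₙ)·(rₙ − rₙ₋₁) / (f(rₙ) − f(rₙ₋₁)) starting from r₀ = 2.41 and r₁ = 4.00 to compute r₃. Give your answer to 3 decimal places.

2.873

f(2.41) = -8.66604, f(4.00) = 34.79815
r₂ = 4.00000 − 34.79815·(4.00000 − 2.41000) / (34.79815 − (-8.66604)) = 4.00000 − (55.32906)/(43.46419) = 2.72702
f(2.72702) = -4.51274
r₃ = 2.72702 − (-4.51274)·(2.72702 − 4.00000) / (-4.51274 − 34.79815) = 2.72702 − (5.74463)/(-39.31089) = 2.87315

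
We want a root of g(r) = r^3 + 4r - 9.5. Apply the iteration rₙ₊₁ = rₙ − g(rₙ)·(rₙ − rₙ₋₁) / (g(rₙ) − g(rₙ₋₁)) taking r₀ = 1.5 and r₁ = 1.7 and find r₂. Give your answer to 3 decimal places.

1.511

g(1.5) = -0.12500, g(1.7) = 2.21300
r₂ = 1.70000 − 2.21300·(1.70000 − 1.50000) / (2.21300 − (-0.12500)) = 1.70000 − (0.44260)/(2.33800) = 1.51069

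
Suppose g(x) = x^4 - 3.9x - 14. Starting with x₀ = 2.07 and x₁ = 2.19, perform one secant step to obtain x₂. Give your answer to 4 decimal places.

2.1767

g(2.07) = -3.712632, g(2.19) = 0.461575
x₂ = 2.190000 − 0.461575·(2.190000 − 2.070000) / (0.461575 − (-3.712632)) = 2.190000 − (0.055389)/(4.174207) = 2.176731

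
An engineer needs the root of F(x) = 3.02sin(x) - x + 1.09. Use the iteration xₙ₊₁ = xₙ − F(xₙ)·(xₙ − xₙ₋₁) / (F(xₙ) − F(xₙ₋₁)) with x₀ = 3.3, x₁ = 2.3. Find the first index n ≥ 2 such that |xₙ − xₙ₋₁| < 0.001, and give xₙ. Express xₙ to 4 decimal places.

F(3.3) = -2.686392, F(2.3) = 1.042030
x₂ = 2.300000 − 1.042030·(-1.000000)/(3.728422) = 2.579483;  |Δ| = 0.279483
F(2.579483) = 0.120094
x₃ = 2.579483 − 0.120094·(0.279483)/(-0.921935) = 2.615889;  |Δ| = 0.036406
F(2.615889) = -0.010388
x₄ = 2.615889 − (-0.010388)·(0.036406)/(-0.130482) = 2.612991;  |Δ| = 0.002898
F(2.612991) = 0.000075
x₅ = 2.612991 − 0.000075·(-0.002898)/(0.010463) = 2.613012;  |Δ| = 0.000021
|x₅ − x₄| = 0.000021 < 0.001

n = 5, xₙ = 2.6130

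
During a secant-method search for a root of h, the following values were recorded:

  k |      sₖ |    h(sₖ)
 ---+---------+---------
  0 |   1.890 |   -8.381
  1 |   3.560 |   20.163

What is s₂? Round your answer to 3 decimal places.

s₂ = 3.560 − 20.163·(3.560 − 1.890) / (20.163 − (-8.381))
   = 3.560 − (33.67221)/(28.54400) = 2.38034

2.380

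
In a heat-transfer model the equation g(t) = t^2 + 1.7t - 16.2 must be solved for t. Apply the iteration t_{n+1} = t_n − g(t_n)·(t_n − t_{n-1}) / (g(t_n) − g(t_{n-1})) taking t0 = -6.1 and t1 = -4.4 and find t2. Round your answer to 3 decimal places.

-4.891

g(-6.1) = 10.64000, g(-4.4) = -4.32000
t2 = -4.40000 − (-4.32000)·(-4.40000 − (-6.10000)) / (-4.32000 − 10.64000) = -4.40000 − (-7.34400)/(-14.96000) = -4.89091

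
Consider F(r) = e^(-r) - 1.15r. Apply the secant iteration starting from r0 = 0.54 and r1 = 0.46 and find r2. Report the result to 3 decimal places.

F(0.54) = -0.03825, F(0.46) = 0.10228
r2 = 0.46000 − 0.10228·(0.46000 − 0.54000) / (0.10228 − (-0.03825)) = 0.46000 − (-0.00818)/(0.14054) = 0.51823

0.518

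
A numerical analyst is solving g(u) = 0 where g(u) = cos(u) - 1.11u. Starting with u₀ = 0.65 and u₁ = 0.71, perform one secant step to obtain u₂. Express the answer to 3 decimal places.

0.693

g(0.65) = 0.07458, g(0.71) = -0.02974
u₂ = 0.71000 − (-0.02974)·(0.71000 − 0.65000) / (-0.02974 − 0.07458) = 0.71000 − (-0.00178)/(-0.10432) = 0.69290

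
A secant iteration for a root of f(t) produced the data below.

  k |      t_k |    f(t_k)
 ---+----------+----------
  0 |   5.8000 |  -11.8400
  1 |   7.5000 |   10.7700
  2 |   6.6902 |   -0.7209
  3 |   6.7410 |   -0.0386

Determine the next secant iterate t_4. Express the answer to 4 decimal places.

6.7439

t_4 = 6.7410 − (-0.0386)·(6.7410 − 6.6902) / (-0.0386 − (-0.7209))
   = 6.7410 − (-0.001961)/(0.682300) = 6.743874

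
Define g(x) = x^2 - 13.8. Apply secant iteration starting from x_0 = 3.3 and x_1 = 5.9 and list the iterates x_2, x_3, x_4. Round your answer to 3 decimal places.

3.616, 3.692, 3.715

g(3.3) = -2.91000, g(5.9) = 21.01000
x_2 = 5.90000 − 21.01000·(5.90000 − 3.30000) / (21.01000 − (-2.91000)) = 5.90000 − (54.62600)/(23.92000) = 3.61630
g(3.61630) = -0.72234
x_3 = 3.61630 − (-0.72234)·(3.61630 − 5.90000) / (-0.72234 − 21.01000) = 3.61630 − (1.64961)/(-21.73234) = 3.69221
g(3.69221) = -0.16758
x_4 = 3.69221 − (-0.16758)·(3.69221 − 3.61630) / (-0.16758 − (-0.72234)) = 3.69221 − (-0.01272)/(0.55476) = 3.71514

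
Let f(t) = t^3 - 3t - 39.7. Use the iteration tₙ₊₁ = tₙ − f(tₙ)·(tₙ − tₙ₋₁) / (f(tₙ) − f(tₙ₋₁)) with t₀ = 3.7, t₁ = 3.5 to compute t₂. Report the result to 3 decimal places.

3.704

f(3.7) = -0.14700, f(3.5) = -7.32500
t₂ = 3.50000 − (-7.32500)·(3.50000 − 3.70000) / (-7.32500 − (-0.14700)) = 3.50000 − (1.46500)/(-7.17800) = 3.70410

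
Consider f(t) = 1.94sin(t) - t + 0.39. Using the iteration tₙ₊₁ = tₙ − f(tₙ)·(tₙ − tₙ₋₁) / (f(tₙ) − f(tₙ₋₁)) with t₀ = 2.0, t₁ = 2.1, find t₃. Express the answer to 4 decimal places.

2.0820

f(2.0) = 0.154037, f(2.1) = -0.035374
t₂ = 2.100000 − (-0.035374)·(2.100000 − 2.000000) / (-0.035374 − 0.154037) = 2.100000 − (-0.003537)/(-0.189411) = 2.081324
f(2.081324) = 0.001300
t₃ = 2.081324 − 0.001300·(2.081324 − 2.100000) / (0.001300 − (-0.035374)) = 2.081324 − (-0.000024)/(0.036674) = 2.081986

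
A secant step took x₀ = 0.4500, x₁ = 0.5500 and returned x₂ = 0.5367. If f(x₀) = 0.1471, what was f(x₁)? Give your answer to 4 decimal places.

-0.0226

The secant line through (0.4500, 0.1471) and (0.5500, f(x₁)) crosses zero at x₂ = 0.5367.
So (0.4500, 0.1471), (0.5500, f(x₁)), (0.5367, 0) are collinear:
f(x₁) = 0.1471 · (0.5500 − 0.5367) / (0.4500 − 0.5367) = 0.1471 · (0.013300)/(-0.086700) = -0.022566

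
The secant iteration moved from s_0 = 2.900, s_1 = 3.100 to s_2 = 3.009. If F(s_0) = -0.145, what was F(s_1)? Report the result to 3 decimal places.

0.121

The secant line through (2.900, -0.145) and (3.100, F(s_1)) crosses zero at s_2 = 3.009.
So (2.900, -0.145), (3.100, F(s_1)), (3.009, 0) are collinear:
F(s_1) = -0.145 · (3.100 − 3.009) / (2.900 − 3.009) = -0.145 · (0.09100)/(-0.10900) = 0.12106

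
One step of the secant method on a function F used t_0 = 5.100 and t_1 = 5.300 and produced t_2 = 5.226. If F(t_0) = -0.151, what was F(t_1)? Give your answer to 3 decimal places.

The secant line through (5.100, -0.151) and (5.300, F(t_1)) crosses zero at t_2 = 5.226.
So (5.100, -0.151), (5.300, F(t_1)), (5.226, 0) are collinear:
F(t_1) = -0.151 · (5.300 − 5.226) / (5.100 − 5.226) = -0.151 · (0.07400)/(-0.12600) = 0.08868

0.089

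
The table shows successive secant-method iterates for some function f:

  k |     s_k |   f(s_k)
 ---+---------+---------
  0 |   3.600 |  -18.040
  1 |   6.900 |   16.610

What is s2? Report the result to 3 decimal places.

s2 = 6.900 − 16.610·(6.900 − 3.600) / (16.610 − (-18.040))
   = 6.900 − (54.81300)/(34.65000) = 5.31810

5.318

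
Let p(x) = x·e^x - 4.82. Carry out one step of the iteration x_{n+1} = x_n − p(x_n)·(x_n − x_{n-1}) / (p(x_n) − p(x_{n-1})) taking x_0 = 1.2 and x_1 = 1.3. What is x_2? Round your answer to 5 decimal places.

p(1.2) = -0.8358597, p(1.3) = -0.0499143
x_2 = 1.3000000 − (-0.0499143)·(1.3000000 − 1.2000000) / (-0.0499143 − (-0.8358597)) = 1.3000000 − (-0.0049914)/(0.7859454) = 1.3063509

1.30635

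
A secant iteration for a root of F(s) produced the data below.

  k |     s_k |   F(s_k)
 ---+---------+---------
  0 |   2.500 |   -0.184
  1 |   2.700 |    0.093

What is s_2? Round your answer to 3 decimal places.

2.633

s_2 = 2.700 − 0.093·(2.700 − 2.500) / (0.093 − (-0.184))
   = 2.700 − (0.01860)/(0.27700) = 2.63285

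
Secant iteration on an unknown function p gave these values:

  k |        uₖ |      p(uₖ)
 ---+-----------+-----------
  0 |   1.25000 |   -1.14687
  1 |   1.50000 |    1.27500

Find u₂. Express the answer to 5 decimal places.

1.36839

u₂ = 1.50000 − 1.27500·(1.50000 − 1.25000) / (1.27500 − (-1.14687))
   = 1.50000 − (0.3187500)/(2.4218700) = 1.3683868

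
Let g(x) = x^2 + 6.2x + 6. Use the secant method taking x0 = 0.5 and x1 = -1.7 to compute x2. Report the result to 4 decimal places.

-1.3700

g(0.5) = 9.350000, g(-1.7) = -1.650000
x2 = -1.700000 − (-1.650000)·(-1.700000 − 0.500000) / (-1.650000 − 9.350000) = -1.700000 − (3.630000)/(-11.000000) = -1.370000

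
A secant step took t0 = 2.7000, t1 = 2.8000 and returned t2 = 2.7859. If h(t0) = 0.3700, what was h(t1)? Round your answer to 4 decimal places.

-0.0607

The secant line through (2.7000, 0.3700) and (2.8000, h(t1)) crosses zero at t2 = 2.7859.
So (2.7000, 0.3700), (2.8000, h(t1)), (2.7859, 0) are collinear:
h(t1) = 0.3700 · (2.8000 − 2.7859) / (2.7000 − 2.7859) = 0.3700 · (0.014100)/(-0.085900) = -0.060733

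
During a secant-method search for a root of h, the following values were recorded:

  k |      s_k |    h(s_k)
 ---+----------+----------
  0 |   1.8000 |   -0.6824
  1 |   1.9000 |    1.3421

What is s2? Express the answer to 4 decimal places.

s2 = 1.9000 − 1.3421·(1.9000 − 1.8000) / (1.3421 − (-0.6824))
   = 1.9000 − (0.134210)/(2.024500) = 1.833707

1.8337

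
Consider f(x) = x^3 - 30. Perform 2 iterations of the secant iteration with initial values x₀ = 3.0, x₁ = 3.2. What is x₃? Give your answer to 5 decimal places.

f(3.0) = -3.0000000, f(3.2) = 2.7680000
x₂ = 3.2000000 − 2.7680000·(3.2000000 − 3.0000000) / (2.7680000 − (-3.0000000)) = 3.2000000 − (0.5536000)/(5.7680000) = 3.1040222
f(3.1040222) = -0.0928897
x₃ = 3.1040222 − (-0.0928897)·(3.1040222 − 3.2000000) / (-0.0928897 − 2.7680000) = 3.1040222 − (0.0089153)/(-2.8608897) = 3.1071385

3.10714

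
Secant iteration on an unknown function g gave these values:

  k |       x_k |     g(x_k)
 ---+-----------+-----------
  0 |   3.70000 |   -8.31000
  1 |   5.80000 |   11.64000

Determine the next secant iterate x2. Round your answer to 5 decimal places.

x2 = 5.80000 − 11.64000·(5.80000 − 3.70000) / (11.64000 − (-8.31000))
   = 5.80000 − (24.4440000)/(19.9500000) = 4.5747368

4.57474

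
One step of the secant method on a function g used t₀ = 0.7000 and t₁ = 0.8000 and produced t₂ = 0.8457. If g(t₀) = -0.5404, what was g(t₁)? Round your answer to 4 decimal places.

The secant line through (0.7000, -0.5404) and (0.8000, g(t₁)) crosses zero at t₂ = 0.8457.
So (0.7000, -0.5404), (0.8000, g(t₁)), (0.8457, 0) are collinear:
g(t₁) = -0.5404 · (0.8000 − 0.8457) / (0.7000 − 0.8457) = -0.5404 · (-0.045700)/(-0.145700) = -0.169501

-0.1695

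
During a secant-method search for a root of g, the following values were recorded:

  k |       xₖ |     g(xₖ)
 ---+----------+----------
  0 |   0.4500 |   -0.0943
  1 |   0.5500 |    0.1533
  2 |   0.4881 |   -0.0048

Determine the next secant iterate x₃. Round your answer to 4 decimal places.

x₃ = 0.4881 − (-0.0048)·(0.4881 − 0.5500) / (-0.0048 − 0.1533)
   = 0.4881 − (0.000297)/(-0.158100) = 0.489979

0.4900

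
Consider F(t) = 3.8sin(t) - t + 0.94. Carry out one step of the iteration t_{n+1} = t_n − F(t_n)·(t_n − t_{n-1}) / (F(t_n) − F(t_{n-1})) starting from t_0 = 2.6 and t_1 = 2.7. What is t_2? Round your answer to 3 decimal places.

F(2.6) = 0.29891, F(2.7) = -0.13596
t_2 = 2.70000 − (-0.13596)·(2.70000 − 2.60000) / (-0.13596 − 0.29891) = 2.70000 − (-0.01360)/(-0.43486) = 2.66874

2.669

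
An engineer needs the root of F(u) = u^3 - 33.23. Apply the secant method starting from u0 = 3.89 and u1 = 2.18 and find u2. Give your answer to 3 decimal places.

2.986

F(3.89) = 25.63387, F(2.18) = -22.86977
u2 = 2.18000 − (-22.86977)·(2.18000 − 3.89000) / (-22.86977 − 25.63387) = 2.18000 − (39.10730)/(-48.50364) = 2.98628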